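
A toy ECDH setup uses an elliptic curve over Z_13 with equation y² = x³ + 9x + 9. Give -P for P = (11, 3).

(11, 10)

-(11, 3) = (11, -3 mod 13) = (11, 10).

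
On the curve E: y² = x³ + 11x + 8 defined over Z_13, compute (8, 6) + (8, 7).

The two points share x = 8 and their y-coordinates satisfy 6 + 7 ≡ 0 (mod 13), so they are inverses. Their sum is O.

O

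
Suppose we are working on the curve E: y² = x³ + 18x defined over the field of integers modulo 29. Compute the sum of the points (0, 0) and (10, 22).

(0, 0) + (10, 22). λ = (22 - 0)/(10 - 0) ≡ 22/10 mod 29. 10⁻¹ ≡ 3 (mod 29), so λ ≡ 8.
  x = λ² - 0 - 10 = 64 - 10 ≡ 25; y = λ·(0 - 25) - 0 ≡ 3. → (25, 3)

(25, 3)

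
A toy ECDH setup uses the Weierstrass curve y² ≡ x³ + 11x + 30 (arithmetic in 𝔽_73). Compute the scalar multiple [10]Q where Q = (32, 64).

(44, 19)

Double-and-add on 10 = (1010)₂. Start with Q = (32, 64) for the leading 1-bit.
double: tangent at (32, 64): λ = (3·32² + 11)/(2·64) ≡ 17/55. 55⁻¹ ≡ 4 (mod 73), so λ ≡ 17·4 ≡ 68.
  x = λ² - 32 - 32 = 4624 - 64 ≡ 34; y = λ·(32 - 34) - 64 ≡ 19. → (34, 19)
double: tangent at (34, 19): λ = (3·34² + 11)/(2·19) ≡ 48/38. 38⁻¹ ≡ 25 (mod 73) since 38·25 = 950 ≡ 1, so λ ≡ 48·25 ≡ 32.
  x = λ² - 34 - 34 = 1024 - 68 ≡ 7; y = λ·(34 - 7) - 19 ≡ 42. → (7, 42)
add Q: (7, 42) + (32, 64). λ = (64 - 42)/(32 - 7) ≡ 22/25 mod 73. 25⁻¹ ≡ 38 (mod 73), so λ ≡ 33.
  x = λ² - 7 - 32 = 1089 - 39 ≡ 28; y = λ·(7 - 28) - 42 ≡ 68. → (28, 68)
double: tangent at (28, 68): λ = (3·28² + 11)/(2·68) ≡ 27/63. 63⁻¹ ≡ 51 (mod 73), so λ ≡ 27·51 ≡ 63.
  x = λ² - 28 - 28 = 3969 - 56 ≡ 44; y = λ·(28 - 44) - 68 ≡ 19. → (44, 19)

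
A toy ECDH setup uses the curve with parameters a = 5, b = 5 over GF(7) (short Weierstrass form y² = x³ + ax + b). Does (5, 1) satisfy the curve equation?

yes

y² = 1² ≡ 1; x³ + 5x + 5 = 155 ≡ 1 (mod 7). 1 = 1.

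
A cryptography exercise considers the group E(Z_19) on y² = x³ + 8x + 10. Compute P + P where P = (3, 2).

(10, 8)

tangent at (3, 2): λ = (3·3² + 8)/(2·2) ≡ 16/4. 4⁻¹ ≡ 5 (mod 19) since 4·5 = 20 ≡ 1, so λ ≡ 16·5 ≡ 4.
  x = λ² - 3 - 3 = 16 - 6 ≡ 10; y = λ·(3 - 10) - 2 ≡ 8. → (10, 8)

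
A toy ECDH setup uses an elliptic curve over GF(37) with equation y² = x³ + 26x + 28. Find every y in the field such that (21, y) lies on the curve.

x³ + 26x + 28 = 9835 ≡ 30 (mod 37).
Square roots of 30 mod 37: 17 and 20 (since 17² = 289 ≡ 30).

17, 20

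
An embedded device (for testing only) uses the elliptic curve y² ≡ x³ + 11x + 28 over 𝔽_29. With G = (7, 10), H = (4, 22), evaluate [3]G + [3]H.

(23, 23)

First 3G:
Repeated addition: build up to 3G.
2G: tangent at (7, 10): λ = (3·7² + 11)/(2·10) ≡ 13/20. 20⁻¹ ≡ 16 (mod 29), so λ ≡ 13·16 ≡ 5.
  x = λ² - 7 - 7 = 25 - 14 ≡ 11; y = λ·(7 - 11) - 10 ≡ 28. → (11, 28)
3G: (11, 28) + (7, 10). λ = (10 - 28)/(7 - 11) ≡ 11/25 mod 29. 25⁻¹ ≡ 7 (mod 29), so λ ≡ 19.
  x = λ² - 11 - 7 = 361 - 18 ≡ 24; y = λ·(11 - 24) - 28 ≡ 15. → (24, 15)
3G = (24, 15).
Next 3H:
Repeated addition: build up to 3H.
2H: tangent at (4, 22): λ = (3·4² + 11)/(2·22) ≡ 1/15. 15⁻¹ ≡ 2 (mod 29) since 15·2 = 30 ≡ 1, so λ ≡ 1·2 ≡ 2.
  x = λ² - 4 - 4 = 4 - 8 ≡ 25; y = λ·(4 - 25) - 22 ≡ 23. → (25, 23)
3H: (25, 23) + (4, 22). λ = (22 - 23)/(4 - 25) ≡ 28/8 mod 29. 8⁻¹ ≡ 11 (mod 29), so λ ≡ 18.
  x = λ² - 25 - 4 = 324 - 29 ≡ 5; y = λ·(25 - 5) - 23 ≡ 18. → (5, 18)
3H = (5, 18).
Finally 3G + 3H:
(24, 15) + (5, 18). λ = (18 - 15)/(5 - 24) ≡ 3/10 mod 29. 10⁻¹ ≡ 3 (mod 29) since 10·3 = 30 ≡ 1, so λ ≡ 9.
  x = λ² - 24 - 5 = 81 - 29 ≡ 23; y = λ·(24 - 23) - 15 ≡ 23. → (23, 23)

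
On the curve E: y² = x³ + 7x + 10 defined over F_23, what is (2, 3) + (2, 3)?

(22, 18)

tangent at (2, 3): λ = (3·2² + 7)/(2·3) ≡ 19/6. 6⁻¹ ≡ 4 (mod 23), so λ ≡ 19·4 ≡ 7.
  x = λ² - 2 - 2 = 49 - 4 ≡ 22; y = λ·(2 - 22) - 3 ≡ 18. → (22, 18)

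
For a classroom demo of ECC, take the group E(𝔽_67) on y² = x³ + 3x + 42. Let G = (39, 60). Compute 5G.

Repeated addition: build up to 5G.
2G: tangent at (39, 60): λ = (3·39² + 3)/(2·60) ≡ 10/53. 53⁻¹ ≡ 43 (mod 67) since 53·43 = 2279 ≡ 1, so λ ≡ 10·43 ≡ 28.
  x = λ² - 39 - 39 = 784 - 78 ≡ 36; y = λ·(39 - 36) - 60 ≡ 24. → (36, 24)
3G: (36, 24) + (39, 60). λ = (60 - 24)/(39 - 36) ≡ 36/3 mod 67. 3⁻¹ ≡ 45 (mod 67), so λ ≡ 12.
  x = λ² - 36 - 39 = 144 - 75 ≡ 2; y = λ·(36 - 2) - 24 ≡ 49. → (2, 49)
4G: (2, 49) + (39, 60). λ = (60 - 49)/(39 - 2) ≡ 11/37 mod 67. 37⁻¹ ≡ 29 (mod 67), so λ ≡ 51.
  x = λ² - 2 - 39 = 2601 - 41 ≡ 14; y = λ·(2 - 14) - 49 ≡ 9. → (14, 9)
5G: (14, 9) + (39, 60). λ = (60 - 9)/(39 - 14) ≡ 51/25 mod 67. 25⁻¹ ≡ 59 (mod 67) since 25·59 = 1475 ≡ 1, so λ ≡ 61.
  x = λ² - 14 - 39 = 3721 - 53 ≡ 50; y = λ·(14 - 50) - 9 ≡ 6. → (50, 6)

(50, 6)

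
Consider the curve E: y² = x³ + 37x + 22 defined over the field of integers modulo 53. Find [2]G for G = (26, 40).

(17, 30)

tangent at (26, 40): λ = (3·26² + 37)/(2·40) ≡ 51/27. 27⁻¹ ≡ 2 (mod 53), so λ ≡ 51·2 ≡ 49.
  x = λ² - 26 - 26 = 2401 - 52 ≡ 17; y = λ·(26 - 17) - 40 ≡ 30. → (17, 30)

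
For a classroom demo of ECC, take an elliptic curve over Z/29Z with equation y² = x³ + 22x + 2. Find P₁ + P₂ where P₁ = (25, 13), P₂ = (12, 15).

(25, 13) + (12, 15). λ = (15 - 13)/(12 - 25) ≡ 2/16 mod 29. 16⁻¹ ≡ 20 (mod 29) since 16·20 = 320 ≡ 1, so λ ≡ 11.
  x = λ² - 25 - 12 = 121 - 37 ≡ 26; y = λ·(25 - 26) - 13 ≡ 5. → (26, 5)

(26, 5)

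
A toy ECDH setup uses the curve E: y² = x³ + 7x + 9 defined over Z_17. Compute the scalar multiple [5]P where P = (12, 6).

(4, 13)

Repeated addition: build up to 5P.
2P: tangent at (12, 6): λ = (3·12² + 7)/(2·6) ≡ 14/12. 12⁻¹ ≡ 10 (mod 17), so λ ≡ 14·10 ≡ 4.
  x = λ² - 12 - 12 = 16 - 24 ≡ 9; y = λ·(12 - 9) - 6 ≡ 6. → (9, 6)
3P: (9, 6) + (12, 6). λ = (6 - 6)/(12 - 9) ≡ 0/3 mod 17. 3⁻¹ ≡ 6 (mod 17), so λ ≡ 0.
  x = λ² - 9 - 12 = 0 - 21 ≡ 13; y = λ·(9 - 13) - 6 ≡ 11. → (13, 11)
4P: (13, 11) + (12, 6). λ = (6 - 11)/(12 - 13) ≡ 12/16 mod 17. 16⁻¹ ≡ 16 (mod 17), so λ ≡ 5.
  x = λ² - 13 - 12 = 25 - 25 ≡ 0; y = λ·(13 - 0) - 11 ≡ 3. → (0, 3)
5P: (0, 3) + (12, 6). λ = (6 - 3)/(12 - 0) ≡ 3/12 mod 17. 12⁻¹ ≡ 10 (mod 17), so λ ≡ 13.
  x = λ² - 0 - 12 = 169 - 12 ≡ 4; y = λ·(0 - 4) - 3 ≡ 13. → (4, 13)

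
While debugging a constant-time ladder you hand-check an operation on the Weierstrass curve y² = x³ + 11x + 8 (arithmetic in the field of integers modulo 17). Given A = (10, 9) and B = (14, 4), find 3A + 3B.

(5, 16)

First 3A:
Repeated addition: build up to 3A.
2A: tangent at (10, 9): λ = (3·10² + 11)/(2·9) ≡ 5/1. 1⁻¹ ≡ 1 (mod 17) since 1·1 = 1 ≡ 1, so λ ≡ 5·1 ≡ 5.
  x = λ² - 10 - 10 = 25 - 20 ≡ 5; y = λ·(10 - 5) - 9 ≡ 16. → (5, 16)
3A: (5, 16) + (10, 9). λ = (9 - 16)/(10 - 5) ≡ 10/5 mod 17. 5⁻¹ ≡ 7 (mod 17), so λ ≡ 2.
  x = λ² - 5 - 10 = 4 - 15 ≡ 6; y = λ·(5 - 6) - 16 ≡ 16. → (6, 16)
3A = (6, 16).
Next 3B:
Repeated addition: build up to 3B.
2B: tangent at (14, 4): λ = (3·14² + 11)/(2·4) ≡ 4/8. 8⁻¹ ≡ 15 (mod 17) since 8·15 = 120 ≡ 1, so λ ≡ 4·15 ≡ 9.
  x = λ² - 14 - 14 = 81 - 28 ≡ 2; y = λ·(14 - 2) - 4 ≡ 2. → (2, 2)
3B: (2, 2) + (14, 4). λ = (4 - 2)/(14 - 2) ≡ 2/12 mod 17. 12⁻¹ ≡ 10 (mod 17), so λ ≡ 3.
  x = λ² - 2 - 14 = 9 - 16 ≡ 10; y = λ·(2 - 10) - 2 ≡ 8. → (10, 8)
3B = (10, 8).
Finally 3A + 3B:
(6, 16) + (10, 8). λ = (8 - 16)/(10 - 6) ≡ 9/4 mod 17. 4⁻¹ ≡ 13 (mod 17) since 4·13 = 52 ≡ 1, so λ ≡ 15.
  x = λ² - 6 - 10 = 225 - 16 ≡ 5; y = λ·(6 - 5) - 16 ≡ 16. → (5, 16)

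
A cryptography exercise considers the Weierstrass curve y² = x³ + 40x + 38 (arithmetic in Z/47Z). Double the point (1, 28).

(4, 36)

tangent at (1, 28): λ = (3·1² + 40)/(2·28) ≡ 43/9. 9⁻¹ ≡ 21 (mod 47) since 9·21 = 189 ≡ 1, so λ ≡ 43·21 ≡ 10.
  x = λ² - 1 - 1 = 100 - 2 ≡ 4; y = λ·(1 - 4) - 28 ≡ 36. → (4, 36)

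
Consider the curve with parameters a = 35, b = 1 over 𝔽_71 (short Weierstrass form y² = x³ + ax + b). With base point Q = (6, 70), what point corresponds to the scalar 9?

O

Double-and-add on 9 = (1001)₂. Start with Q = (6, 70) for the leading 1-bit.
double: tangent at (6, 70): λ = (3·6² + 35)/(2·70) ≡ 1/69. 69⁻¹ ≡ 35 (mod 71) since 69·35 = 2415 ≡ 1, so λ ≡ 1·35 ≡ 35.
  x = λ² - 6 - 6 = 1225 - 12 ≡ 6; y = λ·(6 - 6) - 70 ≡ 1. → (6, 1)
double: tangent at (6, 1): λ = (3·6² + 35)/(2·1) ≡ 1/2. 2⁻¹ ≡ 36 (mod 71) since 2·36 = 72 ≡ 1, so λ ≡ 1·36 ≡ 36.
  x = λ² - 6 - 6 = 1296 - 12 ≡ 6; y = λ·(6 - 6) - 1 ≡ 70. → (6, 70)
double: tangent at (6, 70): λ = (3·6² + 35)/(2·70) ≡ 1/69. 69⁻¹ ≡ 35 (mod 71) since 69·35 = 2415 ≡ 1, so λ ≡ 1·35 ≡ 35.
  x = λ² - 6 - 6 = 1225 - 12 ≡ 6; y = λ·(6 - 6) - 70 ≡ 1. → (6, 1)
add Q: (6, 1) + (6, 70): same x and y₁ ≡ -y₂, so the sum is 𝒪.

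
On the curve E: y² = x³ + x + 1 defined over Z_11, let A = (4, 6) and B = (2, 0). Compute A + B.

(4, 6) + (2, 0). λ = (0 - 6)/(2 - 4) ≡ 5/9 mod 11. 9⁻¹ ≡ 5 (mod 11) since 9·5 = 45 ≡ 1, so λ ≡ 3.
  x = λ² - 4 - 2 = 9 - 6 ≡ 3; y = λ·(4 - 3) - 6 ≡ 8. → (3, 8)

(3, 8)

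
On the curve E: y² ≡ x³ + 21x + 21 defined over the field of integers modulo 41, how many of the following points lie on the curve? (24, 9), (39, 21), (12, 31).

1

(24, 9): 9² ≡ 40, rhs ≡ 40 → on.
(39, 21): 21² ≡ 31, rhs ≡ 12 → off.
(12, 31): 31² ≡ 18, rhs ≡ 33 → off.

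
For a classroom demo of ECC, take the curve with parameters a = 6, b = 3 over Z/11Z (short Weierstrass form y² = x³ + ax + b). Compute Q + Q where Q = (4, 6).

(4, 5)

tangent at (4, 6): λ = (3·4² + 6)/(2·6) ≡ 10/1. 1⁻¹ ≡ 1 (mod 11), so λ ≡ 10·1 ≡ 10.
  x = λ² - 4 - 4 = 100 - 8 ≡ 4; y = λ·(4 - 4) - 6 ≡ 5. → (4, 5)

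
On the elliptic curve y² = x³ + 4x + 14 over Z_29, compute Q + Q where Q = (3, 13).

tangent at (3, 13): λ = (3·3² + 4)/(2·13) ≡ 2/26. 26⁻¹ ≡ 19 (mod 29), so λ ≡ 2·19 ≡ 9.
  x = λ² - 3 - 3 = 81 - 6 ≡ 17; y = λ·(3 - 17) - 13 ≡ 6. → (17, 6)

(17, 6)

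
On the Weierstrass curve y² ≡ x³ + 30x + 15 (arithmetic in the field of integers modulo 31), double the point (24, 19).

tangent at (24, 19): λ = (3·24² + 30)/(2·19) ≡ 22/7. 7⁻¹ ≡ 9 (mod 31), so λ ≡ 22·9 ≡ 12.
  x = λ² - 24 - 24 = 144 - 48 ≡ 3; y = λ·(24 - 3) - 19 ≡ 16. → (3, 16)

(3, 16)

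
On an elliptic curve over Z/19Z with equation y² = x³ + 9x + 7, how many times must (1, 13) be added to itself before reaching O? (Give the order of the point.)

2P: tangent at (1, 13): λ = (3·1² + 9)/(2·13) ≡ 12/7. 7⁻¹ ≡ 11 (mod 19) since 7·11 = 77 ≡ 1, so λ ≡ 12·11 ≡ 18.
  x = λ² - 1 - 1 = 324 - 2 ≡ 18; y = λ·(1 - 18) - 13 ≡ 4. → (18, 4)
3P: (18, 4) + (1, 13). λ = (13 - 4)/(1 - 18) ≡ 9/2 mod 19. 2⁻¹ ≡ 10 (mod 19), so λ ≡ 14.
  x = λ² - 18 - 1 = 196 - 19 ≡ 6; y = λ·(18 - 6) - 4 ≡ 12. → (6, 12)
4P: (6, 12) + (1, 13). λ = (13 - 12)/(1 - 6) ≡ 1/14 mod 19. 14⁻¹ ≡ 15 (mod 19), so λ ≡ 15.
  x = λ² - 6 - 1 = 225 - 7 ≡ 9; y = λ·(6 - 9) - 12 ≡ 0. → (9, 0)
5P: (9, 0) + (1, 13). λ = (13 - 0)/(1 - 9) ≡ 13/11 mod 19. 11⁻¹ ≡ 7 (mod 19) since 11·7 = 77 ≡ 1, so λ ≡ 15.
  x = λ² - 9 - 1 = 225 - 10 ≡ 6; y = λ·(9 - 6) - 0 ≡ 7. → (6, 7)
6P: (6, 7) + (1, 13). λ = (13 - 7)/(1 - 6) ≡ 6/14 mod 19. 14⁻¹ ≡ 15 (mod 19), so λ ≡ 14.
  x = λ² - 6 - 1 = 196 - 7 ≡ 18; y = λ·(6 - 18) - 7 ≡ 15. → (18, 15)
7P: (18, 15) + (1, 13). λ = (13 - 15)/(1 - 18) ≡ 17/2 mod 19. 2⁻¹ ≡ 10 (mod 19), so λ ≡ 18.
  x = λ² - 18 - 1 = 324 - 19 ≡ 1; y = λ·(18 - 1) - 15 ≡ 6. → (1, 6)
8P: (1, 6) + (1, 13): same x and y₁ ≡ -y₂, so the sum is O.
8P = O, so the order is 8.

8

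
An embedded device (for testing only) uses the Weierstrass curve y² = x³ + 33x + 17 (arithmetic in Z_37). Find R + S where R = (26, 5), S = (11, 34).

(9, 9)

(26, 5) + (11, 34). λ = (34 - 5)/(11 - 26) ≡ 29/22 mod 37. 22⁻¹ ≡ 32 (mod 37), so λ ≡ 3.
  x = λ² - 26 - 11 = 9 - 37 ≡ 9; y = λ·(26 - 9) - 5 ≡ 9. → (9, 9)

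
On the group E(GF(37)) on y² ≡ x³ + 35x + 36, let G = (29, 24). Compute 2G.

tangent at (29, 24): λ = (3·29² + 35)/(2·24) ≡ 5/11. 11⁻¹ ≡ 27 (mod 37), so λ ≡ 5·27 ≡ 24.
  x = λ² - 29 - 29 = 576 - 58 ≡ 0; y = λ·(29 - 0) - 24 ≡ 6. → (0, 6)

(0, 6)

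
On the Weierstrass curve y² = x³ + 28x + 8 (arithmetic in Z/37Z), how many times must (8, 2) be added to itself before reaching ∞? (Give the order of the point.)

2P: tangent at (8, 2): λ = (3·8² + 28)/(2·2) ≡ 35/4. 4⁻¹ ≡ 28 (mod 37), so λ ≡ 35·28 ≡ 18.
  x = λ² - 8 - 8 = 324 - 16 ≡ 12; y = λ·(8 - 12) - 2 ≡ 0. → (12, 0)
3P: (12, 0) + (8, 2). λ = (2 - 0)/(8 - 12) ≡ 2/33 mod 37. 33⁻¹ ≡ 9 (mod 37), so λ ≡ 18.
  x = λ² - 12 - 8 = 324 - 20 ≡ 8; y = λ·(12 - 8) - 0 ≡ 35. → (8, 35)
4P: (8, 35) + (8, 2): same x and y₁ ≡ -y₂, so the sum is ∞.
4P = ∞, so the order is 4.

4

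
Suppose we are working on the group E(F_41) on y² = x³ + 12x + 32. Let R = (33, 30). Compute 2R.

tangent at (33, 30): λ = (3·33² + 12)/(2·30) ≡ 40/19. 19⁻¹ ≡ 13 (mod 41) since 19·13 = 247 ≡ 1, so λ ≡ 40·13 ≡ 28.
  x = λ² - 33 - 33 = 784 - 66 ≡ 21; y = λ·(33 - 21) - 30 ≡ 19. → (21, 19)

(21, 19)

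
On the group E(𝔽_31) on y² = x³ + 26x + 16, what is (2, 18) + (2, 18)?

tangent at (2, 18): λ = (3·2² + 26)/(2·18) ≡ 7/5. 5⁻¹ ≡ 25 (mod 31), so λ ≡ 7·25 ≡ 20.
  x = λ² - 2 - 2 = 400 - 4 ≡ 24; y = λ·(2 - 24) - 18 ≡ 7. → (24, 7)

(24, 7)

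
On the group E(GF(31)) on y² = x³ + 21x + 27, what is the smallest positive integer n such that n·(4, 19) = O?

2P: tangent at (4, 19): λ = (3·4² + 21)/(2·19) ≡ 7/7. 7⁻¹ ≡ 9 (mod 31) since 7·9 = 63 ≡ 1, so λ ≡ 7·9 ≡ 1.
  x = λ² - 4 - 4 = 1 - 8 ≡ 24; y = λ·(4 - 24) - 19 ≡ 23. → (24, 23)
3P: (24, 23) + (4, 19). λ = (19 - 23)/(4 - 24) ≡ 27/11 mod 31. 11⁻¹ ≡ 17 (mod 31) since 11·17 = 187 ≡ 1, so λ ≡ 25.
  x = λ² - 24 - 4 = 625 - 28 ≡ 8; y = λ·(24 - 8) - 23 ≡ 5. → (8, 5)
4P: (8, 5) + (4, 19). λ = (19 - 5)/(4 - 8) ≡ 14/27 mod 31. 27⁻¹ ≡ 23 (mod 31), so λ ≡ 12.
  x = λ² - 8 - 4 = 144 - 12 ≡ 8; y = λ·(8 - 8) - 5 ≡ 26. → (8, 26)
5P: (8, 26) + (4, 19). λ = (19 - 26)/(4 - 8) ≡ 24/27 mod 31. 27⁻¹ ≡ 23 (mod 31) since 27·23 = 621 ≡ 1, so λ ≡ 25.
  x = λ² - 8 - 4 = 625 - 12 ≡ 24; y = λ·(8 - 24) - 26 ≡ 8. → (24, 8)
6P: (24, 8) + (4, 19). λ = (19 - 8)/(4 - 24) ≡ 11/11 mod 31. 11⁻¹ ≡ 17 (mod 31) since 11·17 = 187 ≡ 1, so λ ≡ 1.
  x = λ² - 24 - 4 = 1 - 28 ≡ 4; y = λ·(24 - 4) - 8 ≡ 12. → (4, 12)
7P: (4, 12) + (4, 19): same x and y₁ ≡ -y₂, so the sum is O.
7P = O, so the order is 7.

7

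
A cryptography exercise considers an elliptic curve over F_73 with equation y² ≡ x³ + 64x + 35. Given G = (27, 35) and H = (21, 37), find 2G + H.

(26, 21)

First 2G:
Repeated addition: build up to 2G.
2G: tangent at (27, 35): λ = (3·27² + 64)/(2·35) ≡ 61/70. 70⁻¹ ≡ 24 (mod 73) since 70·24 = 1680 ≡ 1, so λ ≡ 61·24 ≡ 4.
  x = λ² - 27 - 27 = 16 - 54 ≡ 35; y = λ·(27 - 35) - 35 ≡ 6. → (35, 6)
2G = (35, 6).
Finally 2G + H:
(35, 6) + (21, 37). λ = (37 - 6)/(21 - 35) ≡ 31/59 mod 73. 59⁻¹ ≡ 26 (mod 73) since 59·26 = 1534 ≡ 1, so λ ≡ 3.
  x = λ² - 35 - 21 = 9 - 56 ≡ 26; y = λ·(35 - 26) - 6 ≡ 21. → (26, 21)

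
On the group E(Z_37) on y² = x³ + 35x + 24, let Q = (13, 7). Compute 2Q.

tangent at (13, 7): λ = (3·13² + 35)/(2·7) ≡ 24/14. 14⁻¹ ≡ 8 (mod 37), so λ ≡ 24·8 ≡ 7.
  x = λ² - 13 - 13 = 49 - 26 ≡ 23; y = λ·(13 - 23) - 7 ≡ 34. → (23, 34)

(23, 34)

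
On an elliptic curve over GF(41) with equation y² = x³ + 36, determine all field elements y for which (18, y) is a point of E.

13, 28

x³ + 0x + 36 = 5868 ≡ 5 (mod 41).
Square roots of 5 mod 41: 13 and 28 (since 13² = 169 ≡ 5).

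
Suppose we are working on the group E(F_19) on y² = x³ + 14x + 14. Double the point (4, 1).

tangent at (4, 1): λ = (3·4² + 14)/(2·1) ≡ 5/2. 2⁻¹ ≡ 10 (mod 19) since 2·10 = 20 ≡ 1, so λ ≡ 5·10 ≡ 12.
  x = λ² - 4 - 4 = 144 - 8 ≡ 3; y = λ·(4 - 3) - 1 ≡ 11. → (3, 11)

(3, 11)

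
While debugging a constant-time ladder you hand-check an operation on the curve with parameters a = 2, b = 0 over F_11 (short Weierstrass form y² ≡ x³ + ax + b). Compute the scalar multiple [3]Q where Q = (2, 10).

Repeated addition: build up to 3Q.
2Q: tangent at (2, 10): λ = (3·2² + 2)/(2·10) ≡ 3/9. 9⁻¹ ≡ 5 (mod 11), so λ ≡ 3·5 ≡ 4.
  x = λ² - 2 - 2 = 16 - 4 ≡ 1; y = λ·(2 - 1) - 10 ≡ 5. → (1, 5)
3Q: (1, 5) + (2, 10). λ = (10 - 5)/(2 - 1) ≡ 5/1 mod 11. 1⁻¹ ≡ 1 (mod 11), so λ ≡ 5.
  x = λ² - 1 - 2 = 25 - 3 ≡ 0; y = λ·(1 - 0) - 5 ≡ 0. → (0, 0)

(0, 0)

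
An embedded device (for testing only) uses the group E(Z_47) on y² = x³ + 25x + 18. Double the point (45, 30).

(21, 13)

tangent at (45, 30): λ = (3·45² + 25)/(2·30) ≡ 37/13. 13⁻¹ ≡ 29 (mod 47), so λ ≡ 37·29 ≡ 39.
  x = λ² - 45 - 45 = 1521 - 90 ≡ 21; y = λ·(45 - 21) - 30 ≡ 13. → (21, 13)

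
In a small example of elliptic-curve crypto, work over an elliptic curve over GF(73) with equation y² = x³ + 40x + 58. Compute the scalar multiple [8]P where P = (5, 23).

(27, 4)

Repeated addition: build up to 8P.
2P: tangent at (5, 23): λ = (3·5² + 40)/(2·23) ≡ 42/46. 46⁻¹ ≡ 27 (mod 73), so λ ≡ 42·27 ≡ 39.
  x = λ² - 5 - 5 = 1521 - 10 ≡ 51; y = λ·(5 - 51) - 23 ≡ 8. → (51, 8)
3P: (51, 8) + (5, 23). λ = (23 - 8)/(5 - 51) ≡ 15/27 mod 73. 27⁻¹ ≡ 46 (mod 73), so λ ≡ 33.
  x = λ² - 51 - 5 = 1089 - 56 ≡ 11; y = λ·(51 - 11) - 8 ≡ 71. → (11, 71)
4P: (11, 71) + (5, 23). λ = (23 - 71)/(5 - 11) ≡ 25/67 mod 73. 67⁻¹ ≡ 12 (mod 73) since 67·12 = 804 ≡ 1, so λ ≡ 8.
  x = λ² - 11 - 5 = 64 - 16 ≡ 48; y = λ·(11 - 48) - 71 ≡ 71. → (48, 71)
5P: (48, 71) + (5, 23). λ = (23 - 71)/(5 - 48) ≡ 25/30 mod 73. 30⁻¹ ≡ 56 (mod 73) since 30·56 = 1680 ≡ 1, so λ ≡ 13.
  x = λ² - 48 - 5 = 169 - 53 ≡ 43; y = λ·(48 - 43) - 71 ≡ 67. → (43, 67)
6P: (43, 67) + (5, 23). λ = (23 - 67)/(5 - 43) ≡ 29/35 mod 73. 35⁻¹ ≡ 48 (mod 73), so λ ≡ 5.
  x = λ² - 43 - 5 = 25 - 48 ≡ 50; y = λ·(43 - 50) - 67 ≡ 44. → (50, 44)
7P: (50, 44) + (5, 23). λ = (23 - 44)/(5 - 50) ≡ 52/28 mod 73. 28⁻¹ ≡ 60 (mod 73), so λ ≡ 54.
  x = λ² - 50 - 5 = 2916 - 55 ≡ 14; y = λ·(50 - 14) - 44 ≡ 2. → (14, 2)
8P: (14, 2) + (5, 23). λ = (23 - 2)/(5 - 14) ≡ 21/64 mod 73. 64⁻¹ ≡ 8 (mod 73), so λ ≡ 22.
  x = λ² - 14 - 5 = 484 - 19 ≡ 27; y = λ·(14 - 27) - 2 ≡ 4. → (27, 4)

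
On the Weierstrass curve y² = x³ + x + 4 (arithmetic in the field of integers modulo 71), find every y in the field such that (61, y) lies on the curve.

x³ + 1x + 4 = 227046 ≡ 59 (mod 71).
59 is a non-residue mod 71; no y exists.

none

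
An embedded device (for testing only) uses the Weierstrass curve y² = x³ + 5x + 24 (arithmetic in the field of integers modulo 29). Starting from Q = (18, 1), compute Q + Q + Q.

Repeated addition: build up to 3Q.
2Q: tangent at (18, 1): λ = (3·18² + 5)/(2·1) ≡ 20/2. 2⁻¹ ≡ 15 (mod 29), so λ ≡ 20·15 ≡ 10.
  x = λ² - 18 - 18 = 100 - 36 ≡ 6; y = λ·(18 - 6) - 1 ≡ 3. → (6, 3)
3Q: (6, 3) + (18, 1). λ = (1 - 3)/(18 - 6) ≡ 27/12 mod 29. 12⁻¹ ≡ 17 (mod 29), so λ ≡ 24.
  x = λ² - 6 - 18 = 576 - 24 ≡ 1; y = λ·(6 - 1) - 3 ≡ 1. → (1, 1)

(1, 1)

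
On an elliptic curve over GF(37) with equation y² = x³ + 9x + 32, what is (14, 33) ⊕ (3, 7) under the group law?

(14, 33) + (3, 7). λ = (7 - 33)/(3 - 14) ≡ 11/26 mod 37. 26⁻¹ ≡ 10 (mod 37) since 26·10 = 260 ≡ 1, so λ ≡ 36.
  x = λ² - 14 - 3 = 1296 - 17 ≡ 21; y = λ·(14 - 21) - 33 ≡ 11. → (21, 11)

(21, 11)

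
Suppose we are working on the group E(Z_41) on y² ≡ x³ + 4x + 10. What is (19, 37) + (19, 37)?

(40, 13)

tangent at (19, 37): λ = (3·19² + 4)/(2·37) ≡ 21/33. 33⁻¹ ≡ 5 (mod 41) since 33·5 = 165 ≡ 1, so λ ≡ 21·5 ≡ 23.
  x = λ² - 19 - 19 = 529 - 38 ≡ 40; y = λ·(19 - 40) - 37 ≡ 13. → (40, 13)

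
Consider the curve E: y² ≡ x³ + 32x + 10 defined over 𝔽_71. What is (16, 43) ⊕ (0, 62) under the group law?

(16, 43) + (0, 62). λ = (62 - 43)/(0 - 16) ≡ 19/55 mod 71. 55⁻¹ ≡ 31 (mod 71) since 55·31 = 1705 ≡ 1, so λ ≡ 21.
  x = λ² - 16 - 0 = 441 - 16 ≡ 70; y = λ·(16 - 70) - 43 ≡ 30. → (70, 30)

(70, 30)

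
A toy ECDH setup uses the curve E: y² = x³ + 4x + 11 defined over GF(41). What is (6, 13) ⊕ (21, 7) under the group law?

(24, 27)

(6, 13) + (21, 7). λ = (7 - 13)/(21 - 6) ≡ 35/15 mod 41. 15⁻¹ ≡ 11 (mod 41) since 15·11 = 165 ≡ 1, so λ ≡ 16.
  x = λ² - 6 - 21 = 256 - 27 ≡ 24; y = λ·(6 - 24) - 13 ≡ 27. → (24, 27)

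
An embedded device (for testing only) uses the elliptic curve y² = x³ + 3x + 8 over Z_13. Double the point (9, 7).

(9, 6)

tangent at (9, 7): λ = (3·9² + 3)/(2·7) ≡ 12/1. 1⁻¹ ≡ 1 (mod 13) since 1·1 = 1 ≡ 1, so λ ≡ 12·1 ≡ 12.
  x = λ² - 9 - 9 = 144 - 18 ≡ 9; y = λ·(9 - 9) - 7 ≡ 6. → (9, 6)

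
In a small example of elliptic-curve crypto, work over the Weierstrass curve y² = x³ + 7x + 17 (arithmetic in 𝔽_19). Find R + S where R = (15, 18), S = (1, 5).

(9, 12)

(15, 18) + (1, 5). λ = (5 - 18)/(1 - 15) ≡ 6/5 mod 19. 5⁻¹ ≡ 4 (mod 19) since 5·4 = 20 ≡ 1, so λ ≡ 5.
  x = λ² - 15 - 1 = 25 - 16 ≡ 9; y = λ·(15 - 9) - 18 ≡ 12. → (9, 12)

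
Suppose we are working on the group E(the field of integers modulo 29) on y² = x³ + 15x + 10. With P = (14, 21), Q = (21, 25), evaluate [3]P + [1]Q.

(28, 9)

First 3P:
Repeated addition: build up to 3P.
2P: tangent at (14, 21): λ = (3·14² + 15)/(2·21) ≡ 23/13. 13⁻¹ ≡ 9 (mod 29), so λ ≡ 23·9 ≡ 4.
  x = λ² - 14 - 14 = 16 - 28 ≡ 17; y = λ·(14 - 17) - 21 ≡ 25. → (17, 25)
3P: (17, 25) + (14, 21). λ = (21 - 25)/(14 - 17) ≡ 25/26 mod 29. 26⁻¹ ≡ 19 (mod 29), so λ ≡ 11.
  x = λ² - 17 - 14 = 121 - 31 ≡ 3; y = λ·(17 - 3) - 25 ≡ 13. → (3, 13)
3P = (3, 13).
Finally 3P + Q:
(3, 13) + (21, 25). λ = (25 - 13)/(21 - 3) ≡ 12/18 mod 29. 18⁻¹ ≡ 21 (mod 29), so λ ≡ 20.
  x = λ² - 3 - 21 = 400 - 24 ≡ 28; y = λ·(3 - 28) - 13 ≡ 9. → (28, 9)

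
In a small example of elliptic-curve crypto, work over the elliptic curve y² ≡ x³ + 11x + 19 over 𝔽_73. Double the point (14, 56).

tangent at (14, 56): λ = (3·14² + 11)/(2·56) ≡ 15/39. 39⁻¹ ≡ 15 (mod 73), so λ ≡ 15·15 ≡ 6.
  x = λ² - 14 - 14 = 36 - 28 ≡ 8; y = λ·(14 - 8) - 56 ≡ 53. → (8, 53)

(8, 53)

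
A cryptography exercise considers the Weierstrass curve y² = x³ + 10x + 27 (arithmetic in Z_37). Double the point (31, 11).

(16, 19)

tangent at (31, 11): λ = (3·31² + 10)/(2·11) ≡ 7/22. 22⁻¹ ≡ 32 (mod 37) since 22·32 = 704 ≡ 1, so λ ≡ 7·32 ≡ 2.
  x = λ² - 31 - 31 = 4 - 62 ≡ 16; y = λ·(31 - 16) - 11 ≡ 19. → (16, 19)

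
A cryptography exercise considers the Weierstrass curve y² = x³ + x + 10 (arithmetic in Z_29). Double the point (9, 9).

(5, 13)

tangent at (9, 9): λ = (3·9² + 1)/(2·9) ≡ 12/18. 18⁻¹ ≡ 21 (mod 29), so λ ≡ 12·21 ≡ 20.
  x = λ² - 9 - 9 = 400 - 18 ≡ 5; y = λ·(9 - 5) - 9 ≡ 13. → (5, 13)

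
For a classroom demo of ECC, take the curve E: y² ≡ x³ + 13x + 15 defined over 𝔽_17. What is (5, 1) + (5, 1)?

(5, 16)

tangent at (5, 1): λ = (3·5² + 13)/(2·1) ≡ 3/2. 2⁻¹ ≡ 9 (mod 17), so λ ≡ 3·9 ≡ 10.
  x = λ² - 5 - 5 = 100 - 10 ≡ 5; y = λ·(5 - 5) - 1 ≡ 16. → (5, 16)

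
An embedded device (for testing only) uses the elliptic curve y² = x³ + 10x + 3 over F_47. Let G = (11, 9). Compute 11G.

(15, 35)

Double-and-add on 11 = (1011)₂. Start with G = (11, 9) for the leading 1-bit.
double: tangent at (11, 9): λ = (3·11² + 10)/(2·9) ≡ 44/18. 18⁻¹ ≡ 34 (mod 47), so λ ≡ 44·34 ≡ 39.
  x = λ² - 11 - 11 = 1521 - 22 ≡ 42; y = λ·(11 - 42) - 9 ≡ 4. → (42, 4)
double: tangent at (42, 4): λ = (3·42² + 10)/(2·4) ≡ 38/8. 8⁻¹ ≡ 6 (mod 47) since 8·6 = 48 ≡ 1, so λ ≡ 38·6 ≡ 40.
  x = λ² - 42 - 42 = 1600 - 84 ≡ 12; y = λ·(42 - 12) - 4 ≡ 21. → (12, 21)
add G: (12, 21) + (11, 9). λ = (9 - 21)/(11 - 12) ≡ 35/46 mod 47. 46⁻¹ ≡ 46 (mod 47), so λ ≡ 12.
  x = λ² - 12 - 11 = 144 - 23 ≡ 27; y = λ·(12 - 27) - 21 ≡ 34. → (27, 34)
double: tangent at (27, 34): λ = (3·27² + 10)/(2·34) ≡ 35/21. 21⁻¹ ≡ 9 (mod 47), so λ ≡ 35·9 ≡ 33.
  x = λ² - 27 - 27 = 1089 - 54 ≡ 1; y = λ·(27 - 1) - 34 ≡ 25. → (1, 25)
add G: (1, 25) + (11, 9). λ = (9 - 25)/(11 - 1) ≡ 31/10 mod 47. 10⁻¹ ≡ 33 (mod 47) since 10·33 = 330 ≡ 1, so λ ≡ 36.
  x = λ² - 1 - 11 = 1296 - 12 ≡ 15; y = λ·(1 - 15) - 25 ≡ 35. → (15, 35)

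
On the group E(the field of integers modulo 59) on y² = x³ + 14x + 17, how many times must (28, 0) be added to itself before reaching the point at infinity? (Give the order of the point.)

2

2P: (28, 0) + (28, 0): same x and y₁ ≡ -y₂, so the sum is the point at infinity.
2P = the point at infinity, so the order is 2.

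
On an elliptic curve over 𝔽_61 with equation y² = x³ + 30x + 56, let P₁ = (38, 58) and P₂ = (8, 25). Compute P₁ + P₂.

(40, 13)

(38, 58) + (8, 25). λ = (25 - 58)/(8 - 38) ≡ 28/31 mod 61. 31⁻¹ ≡ 2 (mod 61) since 31·2 = 62 ≡ 1, so λ ≡ 56.
  x = λ² - 38 - 8 = 3136 - 46 ≡ 40; y = λ·(38 - 40) - 58 ≡ 13. → (40, 13)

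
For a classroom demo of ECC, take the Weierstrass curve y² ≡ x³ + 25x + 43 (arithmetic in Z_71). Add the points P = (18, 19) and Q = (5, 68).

(18, 19) + (5, 68). λ = (68 - 19)/(5 - 18) ≡ 49/58 mod 71. 58⁻¹ ≡ 60 (mod 71), so λ ≡ 29.
  x = λ² - 18 - 5 = 841 - 23 ≡ 37; y = λ·(18 - 37) - 19 ≡ 69. → (37, 69)

(37, 69)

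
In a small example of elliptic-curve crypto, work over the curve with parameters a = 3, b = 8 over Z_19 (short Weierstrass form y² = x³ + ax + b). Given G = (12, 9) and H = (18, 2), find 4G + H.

First 4G:
Repeated addition: build up to 4G.
2G: tangent at (12, 9): λ = (3·12² + 3)/(2·9) ≡ 17/18. 18⁻¹ ≡ 18 (mod 19) since 18·18 = 324 ≡ 1, so λ ≡ 17·18 ≡ 2.
  x = λ² - 12 - 12 = 4 - 24 ≡ 18; y = λ·(12 - 18) - 9 ≡ 17. → (18, 17)
3G: (18, 17) + (12, 9). λ = (9 - 17)/(12 - 18) ≡ 11/13 mod 19. 13⁻¹ ≡ 3 (mod 19) since 13·3 = 39 ≡ 1, so λ ≡ 14.
  x = λ² - 18 - 12 = 196 - 30 ≡ 14; y = λ·(18 - 14) - 17 ≡ 1. → (14, 1)
4G: (14, 1) + (12, 9). λ = (9 - 1)/(12 - 14) ≡ 8/17 mod 19. 17⁻¹ ≡ 9 (mod 19) since 17·9 = 153 ≡ 1, so λ ≡ 15.
  x = λ² - 14 - 12 = 225 - 26 ≡ 9; y = λ·(14 - 9) - 1 ≡ 17. → (9, 17)
4G = (9, 17).
Finally 4G + H:
(9, 17) + (18, 2). λ = (2 - 17)/(18 - 9) ≡ 4/9 mod 19. 9⁻¹ ≡ 17 (mod 19), so λ ≡ 11.
  x = λ² - 9 - 18 = 121 - 27 ≡ 18; y = λ·(9 - 18) - 17 ≡ 17. → (18, 17)

(18, 17)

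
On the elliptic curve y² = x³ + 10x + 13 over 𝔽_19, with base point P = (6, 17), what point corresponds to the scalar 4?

(10, 12)

Repeated addition: build up to 4P.
2P: tangent at (6, 17): λ = (3·6² + 10)/(2·17) ≡ 4/15. 15⁻¹ ≡ 14 (mod 19), so λ ≡ 4·14 ≡ 18.
  x = λ² - 6 - 6 = 324 - 12 ≡ 8; y = λ·(6 - 8) - 17 ≡ 4. → (8, 4)
3P: (8, 4) + (6, 17). λ = (17 - 4)/(6 - 8) ≡ 13/17 mod 19. 17⁻¹ ≡ 9 (mod 19) since 17·9 = 153 ≡ 1, so λ ≡ 3.
  x = λ² - 8 - 6 = 9 - 14 ≡ 14; y = λ·(8 - 14) - 4 ≡ 16. → (14, 16)
4P: (14, 16) + (6, 17). λ = (17 - 16)/(6 - 14) ≡ 1/11 mod 19. 11⁻¹ ≡ 7 (mod 19), so λ ≡ 7.
  x = λ² - 14 - 6 = 49 - 20 ≡ 10; y = λ·(14 - 10) - 16 ≡ 12. → (10, 12)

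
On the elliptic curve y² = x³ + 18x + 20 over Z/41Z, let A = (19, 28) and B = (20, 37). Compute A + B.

(1, 11)

(19, 28) + (20, 37). λ = (37 - 28)/(20 - 19) ≡ 9/1 mod 41. 1⁻¹ ≡ 1 (mod 41), so λ ≡ 9.
  x = λ² - 19 - 20 = 81 - 39 ≡ 1; y = λ·(19 - 1) - 28 ≡ 11. → (1, 11)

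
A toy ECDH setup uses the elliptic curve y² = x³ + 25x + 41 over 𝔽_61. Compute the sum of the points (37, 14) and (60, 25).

(37, 14) + (60, 25). λ = (25 - 14)/(60 - 37) ≡ 11/23 mod 61. 23⁻¹ ≡ 8 (mod 61), so λ ≡ 27.
  x = λ² - 37 - 60 = 729 - 97 ≡ 22; y = λ·(37 - 22) - 14 ≡ 25. → (22, 25)

(22, 25)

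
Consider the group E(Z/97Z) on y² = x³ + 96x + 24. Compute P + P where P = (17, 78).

tangent at (17, 78): λ = (3·17² + 96)/(2·78) ≡ 90/59. 59⁻¹ ≡ 74 (mod 97), so λ ≡ 90·74 ≡ 64.
  x = λ² - 17 - 17 = 4096 - 34 ≡ 85; y = λ·(17 - 85) - 78 ≡ 32. → (85, 32)

(85, 32)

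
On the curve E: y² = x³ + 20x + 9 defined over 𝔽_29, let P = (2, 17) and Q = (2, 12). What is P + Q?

The two points share x = 2 and their y-coordinates satisfy 17 + 12 ≡ 0 (mod 29), so they are inverses. Their sum is O.

O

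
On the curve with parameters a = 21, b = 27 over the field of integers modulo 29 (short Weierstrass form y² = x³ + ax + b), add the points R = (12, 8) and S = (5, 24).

(19, 8)

(12, 8) + (5, 24). λ = (24 - 8)/(5 - 12) ≡ 16/22 mod 29. 22⁻¹ ≡ 4 (mod 29), so λ ≡ 6.
  x = λ² - 12 - 5 = 36 - 17 ≡ 19; y = λ·(12 - 19) - 8 ≡ 8. → (19, 8)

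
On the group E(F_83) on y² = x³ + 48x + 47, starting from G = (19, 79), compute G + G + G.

Repeated addition: build up to 3G.
2G: tangent at (19, 79): λ = (3·19² + 48)/(2·79) ≡ 52/75. 75⁻¹ ≡ 31 (mod 83) since 75·31 = 2325 ≡ 1, so λ ≡ 52·31 ≡ 35.
  x = λ² - 19 - 19 = 1225 - 38 ≡ 25; y = λ·(19 - 25) - 79 ≡ 43. → (25, 43)
3G: (25, 43) + (19, 79). λ = (79 - 43)/(19 - 25) ≡ 36/77 mod 83. 77⁻¹ ≡ 69 (mod 83), so λ ≡ 77.
  x = λ² - 25 - 19 = 5929 - 44 ≡ 75; y = λ·(25 - 75) - 43 ≡ 8. → (75, 8)

(75, 8)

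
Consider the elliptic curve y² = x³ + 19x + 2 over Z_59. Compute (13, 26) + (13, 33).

The two points share x = 13 and their y-coordinates satisfy 26 + 33 ≡ 0 (mod 59), so they are inverses. Their sum is 𝒪.

O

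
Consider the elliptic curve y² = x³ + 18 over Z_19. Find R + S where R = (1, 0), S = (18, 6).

(1, 0) + (18, 6). λ = (6 - 0)/(18 - 1) ≡ 6/17 mod 19. 17⁻¹ ≡ 9 (mod 19) since 17·9 = 153 ≡ 1, so λ ≡ 16.
  x = λ² - 1 - 18 = 256 - 19 ≡ 9; y = λ·(1 - 9) - 0 ≡ 5. → (9, 5)

(9, 5)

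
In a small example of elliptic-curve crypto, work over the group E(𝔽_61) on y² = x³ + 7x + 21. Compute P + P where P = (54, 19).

(36, 9)

tangent at (54, 19): λ = (3·54² + 7)/(2·19) ≡ 32/38. 38⁻¹ ≡ 53 (mod 61) since 38·53 = 2014 ≡ 1, so λ ≡ 32·53 ≡ 49.
  x = λ² - 54 - 54 = 2401 - 108 ≡ 36; y = λ·(54 - 36) - 19 ≡ 9. → (36, 9)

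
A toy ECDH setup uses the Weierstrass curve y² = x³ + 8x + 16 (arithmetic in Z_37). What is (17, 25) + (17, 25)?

tangent at (17, 25): λ = (3·17² + 8)/(2·25) ≡ 24/13. 13⁻¹ ≡ 20 (mod 37) since 13·20 = 260 ≡ 1, so λ ≡ 24·20 ≡ 36.
  x = λ² - 17 - 17 = 1296 - 34 ≡ 4; y = λ·(17 - 4) - 25 ≡ 36. → (4, 36)

(4, 36)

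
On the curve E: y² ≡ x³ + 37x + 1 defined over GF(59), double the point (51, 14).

tangent at (51, 14): λ = (3·51² + 37)/(2·14) ≡ 52/28. 28⁻¹ ≡ 19 (mod 59), so λ ≡ 52·19 ≡ 44.
  x = λ² - 51 - 51 = 1936 - 102 ≡ 5; y = λ·(51 - 5) - 14 ≡ 4. → (5, 4)

(5, 4)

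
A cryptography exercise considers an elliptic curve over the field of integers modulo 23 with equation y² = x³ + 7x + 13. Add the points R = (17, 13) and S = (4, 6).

(11, 15)

(17, 13) + (4, 6). λ = (6 - 13)/(4 - 17) ≡ 16/10 mod 23. 10⁻¹ ≡ 7 (mod 23) since 10·7 = 70 ≡ 1, so λ ≡ 20.
  x = λ² - 17 - 4 = 400 - 21 ≡ 11; y = λ·(17 - 11) - 13 ≡ 15. → (11, 15)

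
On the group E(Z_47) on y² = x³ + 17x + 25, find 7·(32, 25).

Write Q = (32, 25).
Repeated addition: build up to 7Q.
2Q: tangent at (32, 25): λ = (3·32² + 17)/(2·25) ≡ 34/3. 3⁻¹ ≡ 16 (mod 47), so λ ≡ 34·16 ≡ 27.
  x = λ² - 32 - 32 = 729 - 64 ≡ 7; y = λ·(32 - 7) - 25 ≡ 39. → (7, 39)
3Q: (7, 39) + (32, 25). λ = (25 - 39)/(32 - 7) ≡ 33/25 mod 47. 25⁻¹ ≡ 32 (mod 47) since 25·32 = 800 ≡ 1, so λ ≡ 22.
  x = λ² - 7 - 32 = 484 - 39 ≡ 22; y = λ·(7 - 22) - 39 ≡ 7. → (22, 7)
4Q: (22, 7) + (32, 25). λ = (25 - 7)/(32 - 22) ≡ 18/10 mod 47. 10⁻¹ ≡ 33 (mod 47) since 10·33 = 330 ≡ 1, so λ ≡ 30.
  x = λ² - 22 - 32 = 900 - 54 ≡ 0; y = λ·(22 - 0) - 7 ≡ 42. → (0, 42)
5Q: (0, 42) + (32, 25). λ = (25 - 42)/(32 - 0) ≡ 30/32 mod 47. 32⁻¹ ≡ 25 (mod 47), so λ ≡ 45.
  x = λ² - 0 - 32 = 2025 - 32 ≡ 19; y = λ·(0 - 19) - 42 ≡ 43. → (19, 43)
6Q: (19, 43) + (32, 25). λ = (25 - 43)/(32 - 19) ≡ 29/13 mod 47. 13⁻¹ ≡ 29 (mod 47), so λ ≡ 42.
  x = λ² - 19 - 32 = 1764 - 51 ≡ 21; y = λ·(19 - 21) - 43 ≡ 14. → (21, 14)
7Q: (21, 14) + (32, 25). λ = (25 - 14)/(32 - 21) ≡ 11/11 mod 47. 11⁻¹ ≡ 30 (mod 47), so λ ≡ 1.
  x = λ² - 21 - 32 = 1 - 53 ≡ 42; y = λ·(21 - 42) - 14 ≡ 12. → (42, 12)

(42, 12)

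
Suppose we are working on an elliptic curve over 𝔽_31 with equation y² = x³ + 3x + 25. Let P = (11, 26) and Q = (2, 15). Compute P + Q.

(11, 26) + (2, 15). λ = (15 - 26)/(2 - 11) ≡ 20/22 mod 31. 22⁻¹ ≡ 24 (mod 31) since 22·24 = 528 ≡ 1, so λ ≡ 15.
  x = λ² - 11 - 2 = 225 - 13 ≡ 26; y = λ·(11 - 26) - 26 ≡ 28. → (26, 28)

(26, 28)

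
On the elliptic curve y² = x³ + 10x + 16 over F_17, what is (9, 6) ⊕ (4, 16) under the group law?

(9, 6) + (4, 16). λ = (16 - 6)/(4 - 9) ≡ 10/12 mod 17. 12⁻¹ ≡ 10 (mod 17) since 12·10 = 120 ≡ 1, so λ ≡ 15.
  x = λ² - 9 - 4 = 225 - 13 ≡ 8; y = λ·(9 - 8) - 6 ≡ 9. → (8, 9)

(8, 9)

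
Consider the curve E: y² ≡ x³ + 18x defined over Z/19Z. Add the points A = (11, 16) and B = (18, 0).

(15, 4)

(11, 16) + (18, 0). λ = (0 - 16)/(18 - 11) ≡ 3/7 mod 19. 7⁻¹ ≡ 11 (mod 19), so λ ≡ 14.
  x = λ² - 11 - 18 = 196 - 29 ≡ 15; y = λ·(11 - 15) - 16 ≡ 4. → (15, 4)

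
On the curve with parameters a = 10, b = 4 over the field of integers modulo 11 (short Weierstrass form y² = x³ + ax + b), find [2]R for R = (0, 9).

tangent at (0, 9): λ = (3·0² + 10)/(2·9) ≡ 10/7. 7⁻¹ ≡ 8 (mod 11), so λ ≡ 10·8 ≡ 3.
  x = λ² - 0 - 0 = 9 - 0 ≡ 9; y = λ·(0 - 9) - 9 ≡ 8. → (9, 8)

(9, 8)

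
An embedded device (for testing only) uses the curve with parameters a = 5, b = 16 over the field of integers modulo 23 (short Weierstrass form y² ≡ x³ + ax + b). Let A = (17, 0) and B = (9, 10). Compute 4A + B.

First 4A:
Double-and-add on 4 = (100)₂. Start with A = (17, 0) for the leading 1-bit.
double: (17, 0) + (17, 0): same x and y₁ ≡ -y₂, so the sum is 𝒪.
double: 𝒪 + 𝒪 = 𝒪 (identity).
4A = 𝒪.
Finally 4A + B:
𝒪 + (9, 10) = (9, 10) (identity).

(9, 10)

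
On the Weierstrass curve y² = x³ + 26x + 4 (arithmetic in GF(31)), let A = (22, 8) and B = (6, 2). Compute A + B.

(22, 8) + (6, 2). λ = (2 - 8)/(6 - 22) ≡ 25/15 mod 31. 15⁻¹ ≡ 29 (mod 31), so λ ≡ 12.
  x = λ² - 22 - 6 = 144 - 28 ≡ 23; y = λ·(22 - 23) - 8 ≡ 11. → (23, 11)

(23, 11)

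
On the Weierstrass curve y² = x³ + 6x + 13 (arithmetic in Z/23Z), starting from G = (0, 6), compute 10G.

O

Repeated addition: build up to 10G.
2G: tangent at (0, 6): λ = (3·0² + 6)/(2·6) ≡ 6/12. 12⁻¹ ≡ 2 (mod 23) since 12·2 = 24 ≡ 1, so λ ≡ 6·2 ≡ 12.
  x = λ² - 0 - 0 = 144 - 0 ≡ 6; y = λ·(0 - 6) - 6 ≡ 14. → (6, 14)
3G: (6, 14) + (0, 6). λ = (6 - 14)/(0 - 6) ≡ 15/17 mod 23. 17⁻¹ ≡ 19 (mod 23), so λ ≡ 9.
  x = λ² - 6 - 0 = 81 - 6 ≡ 6; y = λ·(6 - 6) - 14 ≡ 9. → (6, 9)
4G: (6, 9) + (0, 6). λ = (6 - 9)/(0 - 6) ≡ 20/17 mod 23. 17⁻¹ ≡ 19 (mod 23), so λ ≡ 12.
  x = λ² - 6 - 0 = 144 - 6 ≡ 0; y = λ·(6 - 0) - 9 ≡ 17. → (0, 17)
5G: (0, 17) + (0, 6): same x and y₁ ≡ -y₂, so the sum is O.
6G: O + (0, 6) = (0, 6) (identity).
7G: tangent at (0, 6): λ = (3·0² + 6)/(2·6) ≡ 6/12. 12⁻¹ ≡ 2 (mod 23), so λ ≡ 6·2 ≡ 12.
  x = λ² - 0 - 0 = 144 - 0 ≡ 6; y = λ·(0 - 6) - 6 ≡ 14. → (6, 14)
8G: (6, 14) + (0, 6). λ = (6 - 14)/(0 - 6) ≡ 15/17 mod 23. 17⁻¹ ≡ 19 (mod 23), so λ ≡ 9.
  x = λ² - 6 - 0 = 81 - 6 ≡ 6; y = λ·(6 - 6) - 14 ≡ 9. → (6, 9)
9G: (6, 9) + (0, 6). λ = (6 - 9)/(0 - 6) ≡ 20/17 mod 23. 17⁻¹ ≡ 19 (mod 23), so λ ≡ 12.
  x = λ² - 6 - 0 = 144 - 6 ≡ 0; y = λ·(6 - 0) - 9 ≡ 17. → (0, 17)
10G: (0, 17) + (0, 6): same x and y₁ ≡ -y₂, so the sum is O.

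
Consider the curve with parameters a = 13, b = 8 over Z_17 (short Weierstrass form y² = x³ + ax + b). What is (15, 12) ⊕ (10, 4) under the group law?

(0, 12)

(15, 12) + (10, 4). λ = (4 - 12)/(10 - 15) ≡ 9/12 mod 17. 12⁻¹ ≡ 10 (mod 17) since 12·10 = 120 ≡ 1, so λ ≡ 5.
  x = λ² - 15 - 10 = 25 - 25 ≡ 0; y = λ·(15 - 0) - 12 ≡ 12. → (0, 12)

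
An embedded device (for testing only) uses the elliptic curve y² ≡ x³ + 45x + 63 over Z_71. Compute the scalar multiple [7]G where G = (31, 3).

(14, 61)

Repeated addition: build up to 7G.
2G: tangent at (31, 3): λ = (3·31² + 45)/(2·3) ≡ 17/6. 6⁻¹ ≡ 12 (mod 71), so λ ≡ 17·12 ≡ 62.
  x = λ² - 31 - 31 = 3844 - 62 ≡ 19; y = λ·(31 - 19) - 3 ≡ 31. → (19, 31)
3G: (19, 31) + (31, 3). λ = (3 - 31)/(31 - 19) ≡ 43/12 mod 71. 12⁻¹ ≡ 6 (mod 71), so λ ≡ 45.
  x = λ² - 19 - 31 = 2025 - 50 ≡ 58; y = λ·(19 - 58) - 31 ≡ 60. → (58, 60)
4G: (58, 60) + (31, 3). λ = (3 - 60)/(31 - 58) ≡ 14/44 mod 71. 44⁻¹ ≡ 21 (mod 71) since 44·21 = 924 ≡ 1, so λ ≡ 10.
  x = λ² - 58 - 31 = 100 - 89 ≡ 11; y = λ·(58 - 11) - 60 ≡ 55. → (11, 55)
5G: (11, 55) + (31, 3). λ = (3 - 55)/(31 - 11) ≡ 19/20 mod 71. 20⁻¹ ≡ 32 (mod 71), so λ ≡ 40.
  x = λ² - 11 - 31 = 1600 - 42 ≡ 67; y = λ·(11 - 67) - 55 ≡ 48. → (67, 48)
6G: (67, 48) + (31, 3). λ = (3 - 48)/(31 - 67) ≡ 26/35 mod 71. 35⁻¹ ≡ 69 (mod 71) since 35·69 = 2415 ≡ 1, so λ ≡ 19.
  x = λ² - 67 - 31 = 361 - 98 ≡ 50; y = λ·(67 - 50) - 48 ≡ 62. → (50, 62)
7G: (50, 62) + (31, 3). λ = (3 - 62)/(31 - 50) ≡ 12/52 mod 71. 52⁻¹ ≡ 56 (mod 71), so λ ≡ 33.
  x = λ² - 50 - 31 = 1089 - 81 ≡ 14; y = λ·(50 - 14) - 62 ≡ 61. → (14, 61)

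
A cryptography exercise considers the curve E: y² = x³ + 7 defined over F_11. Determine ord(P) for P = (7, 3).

2P: tangent at (7, 3): λ = (3·7² + 0)/(2·3) ≡ 4/6. 6⁻¹ ≡ 2 (mod 11) since 6·2 = 12 ≡ 1, so λ ≡ 4·2 ≡ 8.
  x = λ² - 7 - 7 = 64 - 14 ≡ 6; y = λ·(7 - 6) - 3 ≡ 5. → (6, 5)
3P: (6, 5) + (7, 3). λ = (3 - 5)/(7 - 6) ≡ 9/1 mod 11. 1⁻¹ ≡ 1 (mod 11), so λ ≡ 9.
  x = λ² - 6 - 7 = 81 - 13 ≡ 2; y = λ·(6 - 2) - 5 ≡ 9. → (2, 9)
4P: (2, 9) + (7, 3). λ = (3 - 9)/(7 - 2) ≡ 5/5 mod 11. 5⁻¹ ≡ 9 (mod 11) since 5·9 = 45 ≡ 1, so λ ≡ 1.
  x = λ² - 2 - 7 = 1 - 9 ≡ 3; y = λ·(2 - 3) - 9 ≡ 1. → (3, 1)
5P: (3, 1) + (7, 3). λ = (3 - 1)/(7 - 3) ≡ 2/4 mod 11. 4⁻¹ ≡ 3 (mod 11) since 4·3 = 12 ≡ 1, so λ ≡ 6.
  x = λ² - 3 - 7 = 36 - 10 ≡ 4; y = λ·(3 - 4) - 1 ≡ 4. → (4, 4)
6P: (4, 4) + (7, 3). λ = (3 - 4)/(7 - 4) ≡ 10/3 mod 11. 3⁻¹ ≡ 4 (mod 11), so λ ≡ 7.
  x = λ² - 4 - 7 = 49 - 11 ≡ 5; y = λ·(4 - 5) - 4 ≡ 0. → (5, 0)
7P: (5, 0) + (7, 3). λ = (3 - 0)/(7 - 5) ≡ 3/2 mod 11. 2⁻¹ ≡ 6 (mod 11), so λ ≡ 7.
  x = λ² - 5 - 7 = 49 - 12 ≡ 4; y = λ·(5 - 4) - 0 ≡ 7. → (4, 7)
8P: (4, 7) + (7, 3). λ = (3 - 7)/(7 - 4) ≡ 7/3 mod 11. 3⁻¹ ≡ 4 (mod 11), so λ ≡ 6.
  x = λ² - 4 - 7 = 36 - 11 ≡ 3; y = λ·(4 - 3) - 7 ≡ 10. → (3, 10)
9P: (3, 10) + (7, 3). λ = (3 - 10)/(7 - 3) ≡ 4/4 mod 11. 4⁻¹ ≡ 3 (mod 11) since 4·3 = 12 ≡ 1, so λ ≡ 1.
  x = λ² - 3 - 7 = 1 - 10 ≡ 2; y = λ·(3 - 2) - 10 ≡ 2. → (2, 2)
10P: (2, 2) + (7, 3). λ = (3 - 2)/(7 - 2) ≡ 1/5 mod 11. 5⁻¹ ≡ 9 (mod 11), so λ ≡ 9.
  x = λ² - 2 - 7 = 81 - 9 ≡ 6; y = λ·(2 - 6) - 2 ≡ 6. → (6, 6)
11P: (6, 6) + (7, 3). λ = (3 - 6)/(7 - 6) ≡ 8/1 mod 11. 1⁻¹ ≡ 1 (mod 11) since 1·1 = 1 ≡ 1, so λ ≡ 8.
  x = λ² - 6 - 7 = 64 - 13 ≡ 7; y = λ·(6 - 7) - 6 ≡ 8. → (7, 8)
12P: (7, 8) + (7, 3): same x and y₁ ≡ -y₂, so the sum is O.
12P = O, so the order is 12.

12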